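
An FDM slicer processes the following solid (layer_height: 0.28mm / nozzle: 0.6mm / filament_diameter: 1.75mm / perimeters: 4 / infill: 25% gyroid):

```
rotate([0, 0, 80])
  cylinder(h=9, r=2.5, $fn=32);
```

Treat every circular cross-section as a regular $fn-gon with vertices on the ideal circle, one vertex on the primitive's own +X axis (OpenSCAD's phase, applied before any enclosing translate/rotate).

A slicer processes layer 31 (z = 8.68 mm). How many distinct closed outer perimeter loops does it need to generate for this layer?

1

At z = 8.68 mm: the r=2.5 cylinder gives a regular 32-gon of circumradius 2.5 (constant along its height); (rotated 80° about Z; rotation is an isometry so areas/perimeters/island counts are preserved). The result has 1 disconnected region.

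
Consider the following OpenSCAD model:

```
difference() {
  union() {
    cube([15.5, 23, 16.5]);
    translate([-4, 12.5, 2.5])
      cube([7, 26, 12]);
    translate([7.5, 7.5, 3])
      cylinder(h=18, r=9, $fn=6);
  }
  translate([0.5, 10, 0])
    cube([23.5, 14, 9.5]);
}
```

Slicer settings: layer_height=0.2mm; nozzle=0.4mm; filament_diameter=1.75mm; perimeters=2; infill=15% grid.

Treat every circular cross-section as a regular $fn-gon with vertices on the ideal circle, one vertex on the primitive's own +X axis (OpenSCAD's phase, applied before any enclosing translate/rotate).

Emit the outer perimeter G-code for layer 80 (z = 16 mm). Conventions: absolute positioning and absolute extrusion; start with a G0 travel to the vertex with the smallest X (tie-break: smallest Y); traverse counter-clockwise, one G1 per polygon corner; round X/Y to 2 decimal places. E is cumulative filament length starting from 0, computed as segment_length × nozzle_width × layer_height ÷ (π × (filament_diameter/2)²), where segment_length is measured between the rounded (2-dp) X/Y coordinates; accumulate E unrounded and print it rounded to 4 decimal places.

At z = 16 mm: the 15.5×23 cube contributes its full rectangle; the cube at (-4, 12.5) does not reach this height (z outside [2.5, 14.5]); the r=9 cylinder at (7.5, 7.5) gives a regular 6-gon of circumradius 9 (constant along its height); Combining (union): the regions partially overlap (shared area 202.12 mm²), so overlapping operands fuse into one piece — 1 connected region; the cube at (0.5, 10) is not intersected at this z (z outside [0, 9.5]); After the difference (first − rest): none of the subtracted shapes is present at this height, so the result so far is unchanged — 1 connected region. The outline is a single polygon with 14 vertices. Extrusion per mm of travel: 0.4 × 0.2 / (π × 0.875²) = 0.033260. Accumulating E over each segment gives final E = 2.6166.

G0 X-1.50 Y7.50 Z16.00
G1 X0.00 Y4.90 E0.0998
G1 X0.00 Y0.00 E0.2628
G1 X2.83 Y0.00 E0.3569
G1 X3.00 Y-0.29 E0.3681
G1 X12.00 Y-0.29 E0.6675
G1 X12.17 Y0.00 E0.6786
G1 X15.50 Y0.00 E0.7894
G1 X15.50 Y5.77 E0.9813
G1 X16.50 Y7.50 E1.0478
G1 X15.50 Y9.23 E1.1142
G1 X15.50 Y23.00 E1.5722
G1 X0.00 Y23.00 E2.0878
G1 X0.00 Y10.10 E2.5168
G1 X-1.50 Y7.50 E2.6166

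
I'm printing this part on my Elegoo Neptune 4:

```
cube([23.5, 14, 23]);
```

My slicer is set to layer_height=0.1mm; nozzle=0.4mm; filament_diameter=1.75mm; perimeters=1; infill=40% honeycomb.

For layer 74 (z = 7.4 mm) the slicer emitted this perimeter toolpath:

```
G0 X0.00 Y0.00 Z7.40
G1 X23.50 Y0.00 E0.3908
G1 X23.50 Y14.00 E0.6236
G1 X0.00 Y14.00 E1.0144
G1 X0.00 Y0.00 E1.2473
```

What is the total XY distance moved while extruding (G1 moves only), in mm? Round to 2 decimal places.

Sum the Euclidean lengths of each G1 segment: total = 75.00 mm.

75.00 mm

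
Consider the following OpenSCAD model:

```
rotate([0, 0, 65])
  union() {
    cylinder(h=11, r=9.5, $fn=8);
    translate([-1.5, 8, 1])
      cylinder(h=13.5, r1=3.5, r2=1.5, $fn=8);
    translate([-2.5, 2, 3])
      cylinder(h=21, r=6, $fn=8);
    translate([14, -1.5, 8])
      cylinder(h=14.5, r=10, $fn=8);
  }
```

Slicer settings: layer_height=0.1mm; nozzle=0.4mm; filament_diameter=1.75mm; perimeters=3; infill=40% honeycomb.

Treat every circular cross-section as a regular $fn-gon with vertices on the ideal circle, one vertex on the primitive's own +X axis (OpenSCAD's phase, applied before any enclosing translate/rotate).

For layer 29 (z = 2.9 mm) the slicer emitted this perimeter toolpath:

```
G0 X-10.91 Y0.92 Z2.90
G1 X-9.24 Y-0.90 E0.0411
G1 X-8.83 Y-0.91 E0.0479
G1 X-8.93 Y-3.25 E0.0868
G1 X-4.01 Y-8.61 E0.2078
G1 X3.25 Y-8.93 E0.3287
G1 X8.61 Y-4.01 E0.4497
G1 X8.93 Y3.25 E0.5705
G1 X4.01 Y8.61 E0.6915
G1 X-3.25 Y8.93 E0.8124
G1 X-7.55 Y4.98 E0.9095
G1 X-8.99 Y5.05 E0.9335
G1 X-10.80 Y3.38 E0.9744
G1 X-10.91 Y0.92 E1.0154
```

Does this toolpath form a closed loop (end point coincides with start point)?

yes

Start point (G0): (-10.91, 0.92). End point (last G1): the path returns to the start — closed.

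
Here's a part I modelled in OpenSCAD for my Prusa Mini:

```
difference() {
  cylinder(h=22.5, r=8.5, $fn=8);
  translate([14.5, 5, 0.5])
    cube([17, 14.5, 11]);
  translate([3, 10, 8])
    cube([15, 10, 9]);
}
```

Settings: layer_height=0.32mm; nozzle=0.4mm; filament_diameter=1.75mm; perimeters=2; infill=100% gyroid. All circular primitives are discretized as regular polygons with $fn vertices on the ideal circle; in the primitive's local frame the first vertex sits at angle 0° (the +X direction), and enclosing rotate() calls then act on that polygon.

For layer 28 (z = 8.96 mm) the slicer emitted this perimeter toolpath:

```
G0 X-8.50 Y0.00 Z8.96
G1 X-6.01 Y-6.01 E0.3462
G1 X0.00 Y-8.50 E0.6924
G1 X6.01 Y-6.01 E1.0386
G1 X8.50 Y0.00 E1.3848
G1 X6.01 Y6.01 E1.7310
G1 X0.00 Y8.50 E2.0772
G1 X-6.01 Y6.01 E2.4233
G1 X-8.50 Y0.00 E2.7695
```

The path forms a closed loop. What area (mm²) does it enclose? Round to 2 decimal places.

204.34 mm²

Apply the shoelace formula to the sequence of (X, Y) vertices; enclosed area = 204.34 mm².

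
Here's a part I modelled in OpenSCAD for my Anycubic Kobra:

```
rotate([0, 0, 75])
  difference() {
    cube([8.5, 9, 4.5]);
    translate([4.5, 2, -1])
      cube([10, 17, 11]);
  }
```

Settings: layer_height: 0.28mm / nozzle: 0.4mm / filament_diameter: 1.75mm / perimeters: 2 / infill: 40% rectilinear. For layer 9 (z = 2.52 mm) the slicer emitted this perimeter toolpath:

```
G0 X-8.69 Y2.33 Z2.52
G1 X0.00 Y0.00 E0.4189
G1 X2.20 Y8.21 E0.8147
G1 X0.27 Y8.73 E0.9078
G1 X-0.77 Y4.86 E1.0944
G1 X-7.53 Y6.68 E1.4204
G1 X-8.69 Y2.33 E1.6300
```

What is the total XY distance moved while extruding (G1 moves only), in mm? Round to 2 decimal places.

35.01 mm

Sum the Euclidean lengths of each G1 segment: total = 35.01 mm.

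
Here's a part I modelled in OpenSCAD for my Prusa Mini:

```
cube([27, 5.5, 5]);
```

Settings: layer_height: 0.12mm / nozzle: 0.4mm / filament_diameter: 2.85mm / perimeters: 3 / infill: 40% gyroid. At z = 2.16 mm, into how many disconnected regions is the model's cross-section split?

At z = 2.16 mm: the cube (footprint 27×5.5) is included at this height. The result has 1 disconnected region.

1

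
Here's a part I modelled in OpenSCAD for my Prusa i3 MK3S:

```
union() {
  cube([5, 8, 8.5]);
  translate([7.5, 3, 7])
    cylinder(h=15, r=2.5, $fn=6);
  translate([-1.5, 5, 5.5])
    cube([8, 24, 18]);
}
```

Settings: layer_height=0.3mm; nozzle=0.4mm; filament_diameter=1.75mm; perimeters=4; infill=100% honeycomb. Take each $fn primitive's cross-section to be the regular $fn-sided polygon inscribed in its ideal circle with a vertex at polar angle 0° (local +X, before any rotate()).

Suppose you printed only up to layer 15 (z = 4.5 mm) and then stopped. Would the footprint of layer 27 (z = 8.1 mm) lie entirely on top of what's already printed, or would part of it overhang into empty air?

part overhangs

Compare the two slices. At z = 4.5: the cube (footprint 5×8) is included at this height (area 40.00 mm²); the cylinder at (7.5, 3) is absent (z outside [7, 22]); the cube at (-1.5, 5) is absent (z outside [5.5, 23.5]); Merging all regions: only the 5×8 cube is present, so the union is just that shape — area = 40.00 mm². At z = 8.1: the cube is present — its section is the full 5×8 rectangle (area 40.00 mm²); the r=2.5 cylinder at (7.5, 3) contributes a regular 6-gon of circumradius 2.5 (area = (6/2)·2.500²·sin(360°/6) = 16.24 mm²); the 8×24 cube at (-1.5, 5) contributes its full rectangle (area 192.00 mm²); Combining (union): the regions partially overlap — summed areas 248.24 mm² minus the doubly-counted overlap 15.05 mm² gives 233.19 mm² — area = 233.19 mm². Checking containment: at z = 8.1 the cross-section extends beyond the z = 4.5 cross-section by about 193.19 mm².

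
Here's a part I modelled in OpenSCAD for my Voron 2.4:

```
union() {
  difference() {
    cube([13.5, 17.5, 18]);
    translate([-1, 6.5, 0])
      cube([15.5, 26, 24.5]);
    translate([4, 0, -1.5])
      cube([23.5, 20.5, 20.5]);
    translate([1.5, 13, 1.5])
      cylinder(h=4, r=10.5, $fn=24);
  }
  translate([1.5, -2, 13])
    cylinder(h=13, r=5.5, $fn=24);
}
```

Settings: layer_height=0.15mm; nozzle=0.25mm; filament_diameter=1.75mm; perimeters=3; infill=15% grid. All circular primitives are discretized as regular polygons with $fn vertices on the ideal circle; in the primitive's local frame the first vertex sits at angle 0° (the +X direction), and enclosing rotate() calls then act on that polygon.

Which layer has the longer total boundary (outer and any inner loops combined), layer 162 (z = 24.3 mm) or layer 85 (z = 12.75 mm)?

Layer 162 (z = 24.3): the cube is not intersected at this z (z outside [0, 18]); the cube at (-1, 6.5) (footprint 15.5×26) is included at this height (perimeter 83.00 mm); the cube at (4, 0) is not intersected at this z (z outside [-1.5, 19]); the cylinder at (1.5, 13) is not intersected at this z (z outside [1.5, 5.5]); After the difference (first − rest): the first operand is absent here, so nothing remains; the r=5.5 cylinder at (1.5, -2) contributes a regular 24-gon of circumradius 5.5 (perimeter = 2·24·5.500·sin(180°/24) = 34.46 mm); Merging all regions: only the r=5.5 cylinder at (1.5, -2) is present, so the union is just that shape — boundary = 34.46 mm. So its perimeter = 34.46 mm. Layer 85 (z = 12.75): the cube (footprint 13.5×17.5) is included at this height (perimeter 62.00 mm); the cube at (-1, 6.5) is present — its section is the full 15.5×26 rectangle (perimeter 83.00 mm); the 23.5×20.5 cube at (4, 0) contributes its full rectangle (perimeter 88.00 mm); the cylinder at (1.5, 13) does not reach this height (z outside [1.5, 5.5]); Taking the first minus the rest: starting from the 13.5×17.5 cube, the 15.5×26 cube at (-1, 6.5) partially overlaps it — only the 148.50 mm² overlap (of its 403.00 mm²) is removed, clipping the outline; the 23.5×20.5 cube at (4, 0) partially overlaps it — only the 61.75 mm² overlap (of its 481.75 mm²) is removed, clipping the outline — boundary = 21.00 mm; the cylinder at (1.5, -2) does not reach this height (z outside [13, 26]); Combining (union): only the result so far is present, so the union is just that shape — boundary = 21.00 mm. So its perimeter = 21.00 mm. Layer 162 is larger (34.46 vs 21.00 mm).

layer 162 (z = 24.3 mm)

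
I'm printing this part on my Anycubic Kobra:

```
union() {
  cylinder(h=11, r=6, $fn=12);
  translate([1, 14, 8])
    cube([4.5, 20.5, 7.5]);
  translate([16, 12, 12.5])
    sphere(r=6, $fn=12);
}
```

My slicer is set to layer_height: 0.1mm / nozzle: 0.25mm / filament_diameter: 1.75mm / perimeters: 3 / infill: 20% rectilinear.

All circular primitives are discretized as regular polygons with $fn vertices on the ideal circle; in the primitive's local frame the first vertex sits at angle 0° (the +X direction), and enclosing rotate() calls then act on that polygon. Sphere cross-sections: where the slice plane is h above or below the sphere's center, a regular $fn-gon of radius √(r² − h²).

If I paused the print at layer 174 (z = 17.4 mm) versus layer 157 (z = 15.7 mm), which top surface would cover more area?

Layer 174 (z = 17.4): the cylinder is absent (z outside [0, 11]); the cube at (1, 14) is absent (z outside [8, 15.5]); the sphere at (16, 12): section is a regular 12-gon, circumradius = √(r²−h²) = √(6²−4.9²) = 3.463 (area = (12/2)·3.463²·sin(360°/12) = 35.97 mm²); Merging all regions: only the r=6 sphere at (16, 12) is present, so the union is just that shape — area = 35.97 mm². So its area = 35.97 mm². Layer 157 (z = 15.7): the cylinder does not reach this height (z outside [0, 11]); the cube at (1, 14) is absent (z outside [8, 15.5]); the sphere at (16, 12): section is a regular 12-gon, circumradius = √(r²−h²) = √(6²−3.2²) = 5.075 (area = (12/2)·5.075²·sin(360°/12) = 77.28 mm²); Combining (union): only the r=6 sphere at (16, 12) is present, so the union is just that shape — area = 77.28 mm². So its area = 77.28 mm². Layer 157 is larger (77.28 vs 35.97 mm²).

layer 157 (z = 15.7 mm)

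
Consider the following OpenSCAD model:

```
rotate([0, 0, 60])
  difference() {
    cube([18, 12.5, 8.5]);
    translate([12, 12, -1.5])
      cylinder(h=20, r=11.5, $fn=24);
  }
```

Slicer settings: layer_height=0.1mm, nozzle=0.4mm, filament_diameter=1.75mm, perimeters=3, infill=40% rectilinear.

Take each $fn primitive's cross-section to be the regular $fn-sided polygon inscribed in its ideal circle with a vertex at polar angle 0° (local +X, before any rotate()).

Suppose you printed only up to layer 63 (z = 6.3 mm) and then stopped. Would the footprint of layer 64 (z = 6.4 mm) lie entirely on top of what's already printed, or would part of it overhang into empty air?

Compare the two slices. At z = 6.3: the cube (footprint 18×12.5) is included at this height (area 225.00 mm²); the cylinder at (12, 12): section is a regular 24-gon, circumradius r=11.5 (area = (24/2)·11.500²·sin(360°/24) = 410.75 mm²); Subtracting the remaining from the first: starting from the 18×12.5 cube (225.00 mm²), the r=11.5 cylinder at (12, 12) partially overlaps it — only the 176.75 mm² overlap (of its 410.75 mm²) is removed, clipping the outline — area = 48.25 mm²; (whole slice rotated 60° about Z — lengths, areas and connectivity unchanged). At z = 6.4: the 18×12.5 cube contributes its full rectangle (area 225.00 mm²); the r=11.5 cylinder at (12, 12) contributes a regular 24-gon of circumradius 11.5 (area = (24/2)·11.500²·sin(360°/24) = 410.75 mm²); Subtracting the remaining from the first: starting from the 18×12.5 cube (225.00 mm²), the r=11.5 cylinder at (12, 12) partially overlaps it — only the 176.75 mm² overlap (of its 410.75 mm²) is removed, clipping the outline — area = 48.25 mm²; (whole slice rotated 60° about Z — lengths, areas and connectivity unchanged). Checking containment: the cross-section at z = 6.4 is a subset of the cross-section at z = 6.3.

entirely on top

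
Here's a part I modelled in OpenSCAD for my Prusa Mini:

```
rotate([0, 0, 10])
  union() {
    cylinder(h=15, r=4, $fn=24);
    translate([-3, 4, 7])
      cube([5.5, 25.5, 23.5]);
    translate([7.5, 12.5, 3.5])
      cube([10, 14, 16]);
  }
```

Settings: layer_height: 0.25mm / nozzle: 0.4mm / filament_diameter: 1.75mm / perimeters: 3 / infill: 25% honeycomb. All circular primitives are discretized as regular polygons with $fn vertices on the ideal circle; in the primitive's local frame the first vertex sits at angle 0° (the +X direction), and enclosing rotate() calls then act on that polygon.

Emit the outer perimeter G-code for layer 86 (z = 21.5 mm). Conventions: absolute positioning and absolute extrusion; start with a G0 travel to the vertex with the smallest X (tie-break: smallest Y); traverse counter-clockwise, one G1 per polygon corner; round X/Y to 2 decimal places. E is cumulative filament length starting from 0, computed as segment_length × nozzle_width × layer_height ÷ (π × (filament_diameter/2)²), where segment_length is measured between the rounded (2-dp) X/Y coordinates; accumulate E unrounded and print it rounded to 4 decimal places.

G0 X-8.08 Y28.53 Z21.50
G1 X-3.65 Y3.42 E1.0601
G1 X1.77 Y4.37 E1.2888
G1 X-2.66 Y29.49 E2.3493
G1 X-8.08 Y28.53 E2.5782

At z = 21.5 mm: the cylinder is absent (z outside [0, 15]); the cube at (-3, 4) (footprint 5.5×25.5) is included at this height; the cube at (7.5, 12.5) is absent (z outside [3.5, 19.5]); Taking the union: only the 5.5×25.5 cube at (-3, 4) is present, so the union is just that shape — 1 connected region; (whole slice rotated 10° about Z — lengths, areas and connectivity unchanged). The outline is a single polygon with 4 vertices. Extrusion per mm of travel: 0.4 × 0.25 / (π × 0.875²) = 0.041575. Accumulating E over each segment gives final E = 2.5782.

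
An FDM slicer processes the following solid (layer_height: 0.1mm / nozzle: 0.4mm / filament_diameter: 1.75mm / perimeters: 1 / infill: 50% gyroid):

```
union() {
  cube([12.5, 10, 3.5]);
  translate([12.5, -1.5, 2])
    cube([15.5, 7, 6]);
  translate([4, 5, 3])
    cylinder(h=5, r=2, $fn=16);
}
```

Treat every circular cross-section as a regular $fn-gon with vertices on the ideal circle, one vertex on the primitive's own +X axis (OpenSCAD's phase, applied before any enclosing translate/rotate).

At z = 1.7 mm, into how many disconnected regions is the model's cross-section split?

At z = 1.7 mm: the 12.5×10 cube contributes its full rectangle; the cube at (12.5, -1.5) does not reach this height (z outside [2, 8]); the cylinder at (4, 5) is absent (z outside [3, 8]); Taking the union: only the 12.5×10 cube is present, so the union is just that shape — 1 connected region. The result has 1 disconnected region.

1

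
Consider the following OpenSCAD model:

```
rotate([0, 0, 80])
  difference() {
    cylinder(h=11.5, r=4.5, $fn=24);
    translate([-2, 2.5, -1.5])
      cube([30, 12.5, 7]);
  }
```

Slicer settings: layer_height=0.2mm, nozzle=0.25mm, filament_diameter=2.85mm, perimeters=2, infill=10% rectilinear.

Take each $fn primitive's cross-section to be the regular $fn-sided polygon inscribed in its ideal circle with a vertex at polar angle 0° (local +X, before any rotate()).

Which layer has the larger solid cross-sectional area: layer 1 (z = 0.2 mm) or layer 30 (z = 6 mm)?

Layer 1 (z = 0.2): the cylinder: section is a regular 24-gon, circumradius r=4.5 (area = (24/2)·4.500²·sin(360°/24) = 62.89 mm²); the 30×12.5 cube at (-2, 2.5) contributes its full rectangle (area 375.00 mm²); Subtracting the remaining from the first: starting from the r=4.5 cylinder (62.89 mm²), the 30×12.5 cube at (-2, 2.5) partially overlaps it — only the 8.79 mm² overlap (of its 375.00 mm²) is removed, clipping the outline — area = 54.11 mm²; (rotated 80° about Z; rotation is an isometry so areas/perimeters/island counts are preserved). So its area = 54.11 mm². Layer 30 (z = 6): the cylinder: section is a regular 24-gon, circumradius r=4.5 (area = (24/2)·4.500²·sin(360°/24) = 62.89 mm²); the cube at (-2, 2.5) does not reach this height (z outside [-1.5, 5.5]); After the difference (first − rest): none of the subtracted shapes is present at this height, so the r=4.5 cylinder is unchanged — area = 62.89 mm²; (whole slice rotated 80° about Z — lengths, areas and connectivity unchanged). So its area = 62.89 mm². Layer 30 is larger (62.89 vs 54.11 mm²).

layer 30 (z = 6 mm)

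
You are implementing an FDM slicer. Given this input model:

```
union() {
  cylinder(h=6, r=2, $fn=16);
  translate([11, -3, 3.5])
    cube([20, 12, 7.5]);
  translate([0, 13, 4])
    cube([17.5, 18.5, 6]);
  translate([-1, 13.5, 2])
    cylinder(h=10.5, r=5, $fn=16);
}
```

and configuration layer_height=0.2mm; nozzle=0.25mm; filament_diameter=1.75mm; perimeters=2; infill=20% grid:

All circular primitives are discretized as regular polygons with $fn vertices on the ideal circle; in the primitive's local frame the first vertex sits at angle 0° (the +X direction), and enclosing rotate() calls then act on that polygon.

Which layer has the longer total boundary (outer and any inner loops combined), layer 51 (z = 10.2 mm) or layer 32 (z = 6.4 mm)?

Layer 51 (z = 10.2): the cylinder is absent (z outside [0, 6]); the cube at (11, -3) is present — its section is the full 20×12 rectangle (perimeter 64.00 mm); the cube at (0, 13) is not intersected at this z (z outside [4, 10]); the r=5 cylinder at (-1, 13.5) contributes a regular 16-gon of circumradius 5 (perimeter = 2·16·5.000·sin(180°/16) = 31.21 mm); Merging all regions: the 2 present regions are separate (no shared area or edge), so areas and boundary lengths simply add and each stays a separate island — boundary = 95.21 mm. So its perimeter = 95.21 mm. Layer 32 (z = 6.4): the cylinder does not reach this height (z outside [0, 6]); the cube at (11, -3) (footprint 20×12) is included at this height (perimeter 64.00 mm); the cube at (0, 13) (footprint 17.5×18.5) is included at this height (perimeter 72.00 mm); the r=5 cylinder at (-1, 13.5) contributes a regular 16-gon of circumradius 5 (perimeter = 2·16·5.000·sin(180°/16) = 31.21 mm); Taking the union: the regions partially overlap (shared area 16.21 mm²), so the edge portions inside another operand are dropped and the merged outline is re-measured after clipping — boundary = 150.72 mm. So its perimeter = 150.72 mm. Layer 32 is larger (150.72 vs 95.21 mm).

layer 32 (z = 6.4 mm)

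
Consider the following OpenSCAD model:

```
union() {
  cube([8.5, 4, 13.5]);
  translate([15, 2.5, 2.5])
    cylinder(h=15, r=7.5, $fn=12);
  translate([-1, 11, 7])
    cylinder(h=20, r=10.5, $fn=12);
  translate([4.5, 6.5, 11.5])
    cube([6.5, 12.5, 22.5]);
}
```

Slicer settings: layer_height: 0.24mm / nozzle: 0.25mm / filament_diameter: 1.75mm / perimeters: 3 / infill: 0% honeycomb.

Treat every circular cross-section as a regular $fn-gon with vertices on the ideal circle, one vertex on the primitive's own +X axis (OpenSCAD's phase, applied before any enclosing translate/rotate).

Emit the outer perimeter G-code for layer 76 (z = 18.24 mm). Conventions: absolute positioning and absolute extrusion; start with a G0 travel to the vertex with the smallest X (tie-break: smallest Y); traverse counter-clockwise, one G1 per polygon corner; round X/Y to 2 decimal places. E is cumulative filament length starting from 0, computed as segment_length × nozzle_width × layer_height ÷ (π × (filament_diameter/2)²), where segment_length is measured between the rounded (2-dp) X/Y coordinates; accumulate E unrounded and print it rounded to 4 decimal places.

G0 X-11.50 Y11.00 Z18.24
G1 X-10.09 Y5.75 E0.1356
G1 X-6.25 Y1.91 E0.2711
G1 X-1.00 Y0.50 E0.4067
G1 X4.25 Y1.91 E0.5423
G1 X8.09 Y5.75 E0.6777
G1 X8.29 Y6.50 E0.6971
G1 X11.00 Y6.50 E0.7647
G1 X11.00 Y19.00 E1.0765
G1 X5.34 Y19.00 E1.2177
G1 X4.25 Y20.09 E1.2562
G1 X-1.00 Y21.50 E1.3918
G1 X-6.25 Y20.09 E1.5274
G1 X-10.09 Y16.25 E1.6628
G1 X-11.50 Y11.00 E1.7984

At z = 18.24 mm: the cube is absent (z outside [0, 13.5]); the cylinder at (15, 2.5) is absent (z outside [2.5, 17.5]); the r=10.5 cylinder at (-1, 11) contributes a regular 12-gon of circumradius 10.5; the cube at (4.5, 6.5) (footprint 6.5×12.5) is included at this height; Taking the union: the regions partially overlap (shared area 48.44 mm²), so overlapping operands fuse into one piece — 1 connected region. The outline is a single polygon with 14 vertices. Extrusion per mm of travel: 0.25 × 0.24 / (π × 0.875²) = 0.024945. Accumulating E over each segment gives final E = 1.7984.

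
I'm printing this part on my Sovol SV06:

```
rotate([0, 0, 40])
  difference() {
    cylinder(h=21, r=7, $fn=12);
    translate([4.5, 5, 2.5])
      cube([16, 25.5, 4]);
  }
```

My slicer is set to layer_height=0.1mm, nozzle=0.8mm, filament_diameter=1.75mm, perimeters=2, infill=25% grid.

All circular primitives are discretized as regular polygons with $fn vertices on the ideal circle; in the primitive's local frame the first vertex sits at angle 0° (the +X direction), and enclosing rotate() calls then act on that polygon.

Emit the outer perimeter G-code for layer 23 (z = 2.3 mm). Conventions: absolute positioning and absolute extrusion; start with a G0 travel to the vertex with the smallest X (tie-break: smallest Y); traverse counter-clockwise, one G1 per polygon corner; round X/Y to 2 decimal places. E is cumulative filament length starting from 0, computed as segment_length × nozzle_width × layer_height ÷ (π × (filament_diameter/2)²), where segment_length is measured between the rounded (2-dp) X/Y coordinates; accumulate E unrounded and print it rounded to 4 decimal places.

At z = 2.3 mm: the r=7 cylinder contributes a regular 12-gon of circumradius 7; the cube at (4.5, 5) does not reach this height (z outside [2.5, 6.5]); Subtracting the remaining from the first: none of the subtracted shapes is present at this height, so the r=7 cylinder is unchanged — 1 connected region; (rotated 40° about Z; rotation is an isometry so areas/perimeters/island counts are preserved). The outline is a single polygon with 12 vertices. Extrusion per mm of travel: 0.8 × 0.1 / (π × 0.875²) = 0.033260. Accumulating E over each segment gives final E = 1.4460.

G0 X-6.89 Y-1.22 Z2.30
G1 X-5.36 Y-4.50 E0.1204
G1 X-2.39 Y-6.58 E0.2410
G1 X1.22 Y-6.89 E0.3615
G1 X4.50 Y-5.36 E0.4819
G1 X6.58 Y-2.39 E0.6025
G1 X6.89 Y1.22 E0.7230
G1 X5.36 Y4.50 E0.8434
G1 X2.39 Y6.58 E0.9640
G1 X-1.22 Y6.89 E1.0845
G1 X-4.50 Y5.36 E1.2048
G1 X-6.58 Y2.39 E1.3254
G1 X-6.89 Y-1.22 E1.4460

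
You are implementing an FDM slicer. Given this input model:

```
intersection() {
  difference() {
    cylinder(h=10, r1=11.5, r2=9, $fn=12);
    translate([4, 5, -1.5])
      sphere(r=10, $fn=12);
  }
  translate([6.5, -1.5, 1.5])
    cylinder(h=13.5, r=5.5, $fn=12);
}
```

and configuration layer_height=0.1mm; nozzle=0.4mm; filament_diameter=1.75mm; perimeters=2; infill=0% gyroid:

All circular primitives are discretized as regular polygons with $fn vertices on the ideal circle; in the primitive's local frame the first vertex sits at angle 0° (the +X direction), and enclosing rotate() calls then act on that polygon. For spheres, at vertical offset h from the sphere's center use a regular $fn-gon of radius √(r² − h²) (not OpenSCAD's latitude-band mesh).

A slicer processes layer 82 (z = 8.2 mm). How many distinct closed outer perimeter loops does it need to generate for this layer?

At z = 8.2 mm: the cone: at t=0.820 of its height the radius interpolates to r₁+(r₂−r₁)t = 9.450, giving a regular 12-gon of that circumradius; the sphere at (4, 5): section is a regular 12-gon, circumradius = √(r²−h²) = √(10²−9.7²) = 2.431; Taking the first minus the rest: starting from the cone, the r=10 sphere at (4, 5) lies wholly inside it (removes its full 17.73 mm² and its 15.10 mm outline becomes a hole wall) — 1 connected region with 1 hole; the r=5.5 cylinder at (6.5, -1.5) contributes a regular 12-gon of circumradius 5.5; Keeping only the common overlap: the r=5.5 cylinder at (6.5, -1.5) partially overlaps the result so far; clipping to the common part keeps 65.11 mm² — 1 connected region. The result has 1 disconnected region.

1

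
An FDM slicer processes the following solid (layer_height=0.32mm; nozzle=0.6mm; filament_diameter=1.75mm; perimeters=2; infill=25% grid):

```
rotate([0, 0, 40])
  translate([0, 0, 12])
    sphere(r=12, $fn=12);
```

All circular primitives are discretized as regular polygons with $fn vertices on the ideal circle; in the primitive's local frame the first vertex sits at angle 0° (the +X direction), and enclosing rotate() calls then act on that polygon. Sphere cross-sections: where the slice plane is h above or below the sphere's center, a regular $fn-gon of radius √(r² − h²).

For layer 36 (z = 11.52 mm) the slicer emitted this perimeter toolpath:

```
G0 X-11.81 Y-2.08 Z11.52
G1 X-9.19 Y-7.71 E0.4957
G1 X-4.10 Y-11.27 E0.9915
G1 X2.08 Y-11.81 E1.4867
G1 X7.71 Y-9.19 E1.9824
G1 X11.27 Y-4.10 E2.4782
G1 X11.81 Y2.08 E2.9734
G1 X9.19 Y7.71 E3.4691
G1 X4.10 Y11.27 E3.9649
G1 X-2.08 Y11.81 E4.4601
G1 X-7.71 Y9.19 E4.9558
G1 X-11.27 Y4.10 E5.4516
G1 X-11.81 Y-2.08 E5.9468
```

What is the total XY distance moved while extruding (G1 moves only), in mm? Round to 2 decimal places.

Sum the Euclidean lengths of each G1 segment: total = 74.50 mm.

74.50 mm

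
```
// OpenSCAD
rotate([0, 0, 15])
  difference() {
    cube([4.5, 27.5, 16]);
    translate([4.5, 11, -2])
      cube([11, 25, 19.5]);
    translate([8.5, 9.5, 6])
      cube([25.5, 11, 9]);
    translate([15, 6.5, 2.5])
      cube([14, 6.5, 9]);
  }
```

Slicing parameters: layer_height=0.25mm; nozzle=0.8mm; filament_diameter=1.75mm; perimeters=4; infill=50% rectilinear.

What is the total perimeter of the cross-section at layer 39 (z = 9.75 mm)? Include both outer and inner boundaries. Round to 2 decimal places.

64.00 mm

At z = 9.75 mm: the cube is present — its section is the full 4.5×27.5 rectangle (perimeter 64.00 mm); the cube at (4.5, 11) (footprint 11×25) is included at this height (perimeter 72.00 mm); the 25.5×11 cube at (8.5, 9.5) contributes its full rectangle (perimeter 73.00 mm); the cube at (15, 6.5) (footprint 14×6.5) is included at this height (perimeter 41.00 mm); Subtracting the remaining from the first: starting from the 4.5×27.5 cube, the 11×25 cube at (4.5, 11) misses the remaining region (no effect); the 25.5×11 cube at (8.5, 9.5) misses the remaining region (no effect); the 14×6.5 cube at (15, 6.5) misses the remaining region (no effect) — boundary = 64.00 mm; (rotated 15° about Z; rotation is an isometry so areas/perimeters/island counts are preserved). Overall, the cross-section is a single solid region. Total boundary length (outer) = 64.00 mm.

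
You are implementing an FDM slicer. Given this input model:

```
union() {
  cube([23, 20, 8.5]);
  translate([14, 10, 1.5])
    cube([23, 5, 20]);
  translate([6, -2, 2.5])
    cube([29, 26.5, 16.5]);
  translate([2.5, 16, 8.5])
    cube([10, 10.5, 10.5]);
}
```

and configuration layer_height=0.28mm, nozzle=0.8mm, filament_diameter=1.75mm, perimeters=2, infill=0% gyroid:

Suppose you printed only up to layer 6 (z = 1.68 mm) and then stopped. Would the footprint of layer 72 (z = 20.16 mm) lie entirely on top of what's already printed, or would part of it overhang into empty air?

entirely on top

Compare the two slices. At z = 1.68: the cube (footprint 23×20) is included at this height (area 460.00 mm²); the cube at (14, 10) is present — its section is the full 23×5 rectangle (area 115.00 mm²); the cube at (6, -2) is absent (z outside [2.5, 19]); the cube at (2.5, 16) is absent (z outside [8.5, 19]); Taking the union: the regions partially overlap — summed areas 575.00 mm² minus the doubly-counted overlap 45.00 mm² gives 530.00 mm² — area = 530.00 mm². At z = 20.16: the cube is absent (z outside [0, 8.5]); the cube at (14, 10) (footprint 23×5) is included at this height (area 115.00 mm²); the cube at (6, -2) does not reach this height (z outside [2.5, 19]); the cube at (2.5, 16) is absent (z outside [8.5, 19]); Merging all regions: only the 23×5 cube at (14, 10) is present, so the union is just that shape — area = 115.00 mm². Checking containment: the cross-section at z = 20.16 is a subset of the cross-section at z = 1.68.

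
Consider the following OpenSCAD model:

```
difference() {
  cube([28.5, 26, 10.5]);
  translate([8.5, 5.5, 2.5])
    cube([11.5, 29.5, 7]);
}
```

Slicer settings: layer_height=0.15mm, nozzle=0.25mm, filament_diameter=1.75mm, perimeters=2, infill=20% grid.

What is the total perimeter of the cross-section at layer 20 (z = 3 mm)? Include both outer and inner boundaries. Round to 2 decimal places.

At z = 3 mm: the cube is present — its section is the full 28.5×26 rectangle (perimeter 109.00 mm); the 11.5×29.5 cube at (8.5, 5.5) contributes its full rectangle (perimeter 82.00 mm); Subtracting the remaining from the first: starting from the 28.5×26 cube, the 11.5×29.5 cube at (8.5, 5.5) partially overlaps it — only the 235.75 mm² overlap (of its 339.25 mm²) is removed, clipping the outline — boundary = 150.00 mm. Overall, the cross-section is a single solid region. Total boundary length (outer) = 150.00 mm.

150.00 mm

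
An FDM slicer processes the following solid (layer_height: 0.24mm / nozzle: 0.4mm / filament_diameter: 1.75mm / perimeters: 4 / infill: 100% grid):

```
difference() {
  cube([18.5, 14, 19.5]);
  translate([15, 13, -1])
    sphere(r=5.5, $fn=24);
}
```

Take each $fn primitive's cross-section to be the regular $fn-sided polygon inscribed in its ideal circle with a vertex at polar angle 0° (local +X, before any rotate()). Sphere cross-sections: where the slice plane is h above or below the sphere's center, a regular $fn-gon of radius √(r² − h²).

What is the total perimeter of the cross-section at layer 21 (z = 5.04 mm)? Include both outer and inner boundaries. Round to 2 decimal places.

At z = 5.04 mm: the 18.5×14 cube contributes its full rectangle (perimeter 65.00 mm); the sphere at (15, 13) is absent (|z−center|=6.040 > r=5.5); After the difference (first − rest): none of the subtracted shapes is present at this height, so the 18.5×14 cube is unchanged — boundary = 65.00 mm. Overall, the cross-section is a single solid region. Total boundary length (outer) = 65.00 mm.

65.00 mm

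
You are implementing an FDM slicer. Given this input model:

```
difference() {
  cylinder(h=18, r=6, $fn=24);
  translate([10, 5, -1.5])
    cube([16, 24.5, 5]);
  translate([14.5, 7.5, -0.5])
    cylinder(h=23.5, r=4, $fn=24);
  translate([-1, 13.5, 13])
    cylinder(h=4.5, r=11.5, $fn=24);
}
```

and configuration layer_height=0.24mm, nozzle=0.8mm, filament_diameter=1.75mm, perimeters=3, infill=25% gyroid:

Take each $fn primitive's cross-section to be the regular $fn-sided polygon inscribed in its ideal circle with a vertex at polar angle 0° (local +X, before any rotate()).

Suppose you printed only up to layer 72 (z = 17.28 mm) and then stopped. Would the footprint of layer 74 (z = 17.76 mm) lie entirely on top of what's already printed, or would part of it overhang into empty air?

part overhangs

Compare the two slices. At z = 17.28: the cylinder: section is a regular 24-gon, circumradius r=6 (area = (24/2)·6.000²·sin(360°/24) = 111.81 mm²); the cube at (10, 5) is not intersected at this z (z outside [-1.5, 3.5]); the r=4 cylinder at (14.5, 7.5) gives a regular 24-gon of circumradius 4 (constant along its height) (area = (24/2)·4.000²·sin(360°/24) = 49.69 mm²); the cylinder at (-1, 13.5): section is a regular 24-gon, circumradius r=11.5 (area = (24/2)·11.500²·sin(360°/24) = 410.75 mm²); After the difference (first − rest): starting from the r=6 cylinder (111.81 mm²), the r=4 cylinder at (14.5, 7.5) misses the remaining region (no effect); the r=11.5 cylinder at (-1, 13.5) partially overlaps it — only the 26.87 mm² overlap (of its 410.75 mm²) is removed, clipping the outline — area = 84.94 mm². At z = 17.76: the r=6 cylinder contributes a regular 24-gon of circumradius 6 (area = (24/2)·6.000²·sin(360°/24) = 111.81 mm²); the cube at (10, 5) is absent (z outside [-1.5, 3.5]); the cylinder at (14.5, 7.5): section is a regular 24-gon, circumradius r=4 (area = (24/2)·4.000²·sin(360°/24) = 49.69 mm²); the cylinder at (-1, 13.5) is absent (z outside [13, 17.5]); Subtracting the remaining from the first: starting from the r=6 cylinder (111.81 mm²), the r=4 cylinder at (14.5, 7.5) misses the remaining region (no effect) — area = 111.81 mm². Checking containment: at z = 17.76 the cross-section extends beyond the z = 17.28 cross-section by about 26.87 mm².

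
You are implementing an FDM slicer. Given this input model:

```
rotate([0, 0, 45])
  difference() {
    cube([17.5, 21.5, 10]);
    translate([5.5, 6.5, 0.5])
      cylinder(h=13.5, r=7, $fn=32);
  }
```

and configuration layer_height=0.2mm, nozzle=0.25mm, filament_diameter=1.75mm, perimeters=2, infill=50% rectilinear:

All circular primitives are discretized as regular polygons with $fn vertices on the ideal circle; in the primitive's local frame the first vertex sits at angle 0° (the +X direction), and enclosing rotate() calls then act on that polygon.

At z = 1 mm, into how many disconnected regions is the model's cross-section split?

At z = 1 mm: the 17.5×21.5 cube contributes its full rectangle; the r=7 cylinder at (5.5, 6.5) gives a regular 32-gon of circumradius 7 (constant along its height); Taking the first minus the rest: starting from the 17.5×21.5 cube, the r=7 cylinder at (5.5, 6.5) partially overlaps it — only the 142.67 mm² overlap (of its 152.95 mm²) is removed, clipping the outline — 2 connected regions; (rotated 45° about Z; rotation is an isometry so areas/perimeters/island counts are preserved). The result has 2 disconnected regions.

2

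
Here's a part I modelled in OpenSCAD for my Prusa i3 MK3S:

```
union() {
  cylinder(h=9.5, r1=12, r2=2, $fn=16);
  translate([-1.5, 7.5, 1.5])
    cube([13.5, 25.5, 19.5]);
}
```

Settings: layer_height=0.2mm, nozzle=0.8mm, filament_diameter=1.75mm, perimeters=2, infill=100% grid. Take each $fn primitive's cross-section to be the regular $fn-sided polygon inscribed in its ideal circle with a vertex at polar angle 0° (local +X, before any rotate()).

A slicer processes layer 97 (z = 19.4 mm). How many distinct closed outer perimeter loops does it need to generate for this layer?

At z = 19.4 mm: the cone is absent (z outside [0, 9.5]); the 13.5×25.5 cube at (-1.5, 7.5) contributes its full rectangle; Merging all regions: only the 13.5×25.5 cube at (-1.5, 7.5) is present, so the union is just that shape — 1 connected region. The result has 1 disconnected region.

1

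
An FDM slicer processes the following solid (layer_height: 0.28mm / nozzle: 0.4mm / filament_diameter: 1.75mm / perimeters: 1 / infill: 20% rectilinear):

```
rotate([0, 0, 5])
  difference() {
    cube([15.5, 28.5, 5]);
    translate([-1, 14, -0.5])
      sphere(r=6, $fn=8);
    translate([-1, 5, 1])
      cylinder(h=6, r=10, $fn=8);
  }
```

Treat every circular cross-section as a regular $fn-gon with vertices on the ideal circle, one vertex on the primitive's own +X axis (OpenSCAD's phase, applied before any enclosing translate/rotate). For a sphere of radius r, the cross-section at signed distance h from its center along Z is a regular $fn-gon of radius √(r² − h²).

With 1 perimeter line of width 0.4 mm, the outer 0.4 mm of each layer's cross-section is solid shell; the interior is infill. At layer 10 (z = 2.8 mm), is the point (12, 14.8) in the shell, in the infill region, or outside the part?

infill

At z = 2.8 mm: the cube (footprint 15.5×28.5) is included at this height; the r=6 sphere at (-1, 14) slices to a regular 8-gon of circumradius 5.011 (√(r²−h²) with h=3.3 from center); the cylinder at (-1, 5): section is a regular 8-gon, circumradius r=10; Taking the first minus the rest: starting from the 15.5×28.5 cube, the r=6 sphere at (-1, 14) partially overlaps it — only the 25.90 mm² overlap (of its 71.02 mm²) is removed, clipping the outline; the r=10 cylinder at (-1, 5) partially overlaps it — only the 88.57 mm² overlap (of its 282.84 mm²) is removed, clipping the outline — 1 connected region; (whole slice rotated 5° about Z — lengths, areas and connectivity unchanged). Overall, the cross-section is a single solid region. Undo the 5° rotation: the query point maps to (13.244, 13.698) in the un-rotated model frame. The nearest boundary edge runs (15.50, 28.50)→(15.50, 0.00); distance from the point to it = 2.26 mm. The point is inside the cross-section and 2.26 mm from the nearest boundary — more than the 0.4 mm shell width (1 × 0.4), so it's in the infill interior.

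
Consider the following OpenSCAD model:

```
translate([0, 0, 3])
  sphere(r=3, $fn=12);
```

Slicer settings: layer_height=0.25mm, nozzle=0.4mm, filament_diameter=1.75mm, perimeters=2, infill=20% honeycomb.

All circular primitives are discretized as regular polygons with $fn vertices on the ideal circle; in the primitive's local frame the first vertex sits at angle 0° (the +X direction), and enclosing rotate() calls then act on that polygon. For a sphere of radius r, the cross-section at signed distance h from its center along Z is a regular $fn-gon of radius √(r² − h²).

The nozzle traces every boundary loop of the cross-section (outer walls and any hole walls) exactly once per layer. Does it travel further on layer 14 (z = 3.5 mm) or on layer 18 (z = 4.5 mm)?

Layer 14 (z = 3.5): the sphere: section is a regular 12-gon, circumradius = √(r²−h²) = √(3²−0.5²) = 2.958 (perimeter = 2·12·2.958·sin(180°/12) = 18.37 mm). So its perimeter = 18.37 mm. Layer 18 (z = 4.5): the r=3 sphere contributes a regular 12-gon of circumradius √(3²−1.5²) = 2.598 (perimeter = 2·12·2.598·sin(180°/12) = 16.14 mm). So its perimeter = 16.14 mm. Layer 14 is larger (18.37 vs 16.14 mm).

layer 14 (z = 3.5 mm)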